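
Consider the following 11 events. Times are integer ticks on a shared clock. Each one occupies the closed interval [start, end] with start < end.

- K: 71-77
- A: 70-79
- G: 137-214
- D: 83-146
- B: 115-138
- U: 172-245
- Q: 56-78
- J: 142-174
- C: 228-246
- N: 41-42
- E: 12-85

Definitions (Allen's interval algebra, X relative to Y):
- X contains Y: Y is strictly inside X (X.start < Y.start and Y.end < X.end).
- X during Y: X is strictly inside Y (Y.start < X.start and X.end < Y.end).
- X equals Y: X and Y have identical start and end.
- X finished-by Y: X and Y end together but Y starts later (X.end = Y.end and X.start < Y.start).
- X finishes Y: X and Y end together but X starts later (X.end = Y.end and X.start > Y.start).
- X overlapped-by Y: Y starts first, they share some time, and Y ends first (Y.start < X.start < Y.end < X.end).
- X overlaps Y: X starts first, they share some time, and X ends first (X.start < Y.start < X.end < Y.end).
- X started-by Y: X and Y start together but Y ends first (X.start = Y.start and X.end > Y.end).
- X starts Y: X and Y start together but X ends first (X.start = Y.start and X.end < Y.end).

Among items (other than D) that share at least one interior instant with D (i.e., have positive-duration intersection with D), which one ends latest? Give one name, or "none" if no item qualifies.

G

Target D = [83, 146].
A [70, 79] → before → excluded.
B [115, 138] → during → candidate.
C [228, 246] → after → excluded.
E [12, 85] → overlaps → candidate.
G [137, 214] → overlapped-by → candidate.
J [142, 174] → overlapped-by → candidate.
K [71, 77] → before → excluded.
N [41, 42] → before → excluded.
Q [56, 78] → before → excluded.
U [172, 245] → after → excluded.
Among candidates, latest end is 214 → G.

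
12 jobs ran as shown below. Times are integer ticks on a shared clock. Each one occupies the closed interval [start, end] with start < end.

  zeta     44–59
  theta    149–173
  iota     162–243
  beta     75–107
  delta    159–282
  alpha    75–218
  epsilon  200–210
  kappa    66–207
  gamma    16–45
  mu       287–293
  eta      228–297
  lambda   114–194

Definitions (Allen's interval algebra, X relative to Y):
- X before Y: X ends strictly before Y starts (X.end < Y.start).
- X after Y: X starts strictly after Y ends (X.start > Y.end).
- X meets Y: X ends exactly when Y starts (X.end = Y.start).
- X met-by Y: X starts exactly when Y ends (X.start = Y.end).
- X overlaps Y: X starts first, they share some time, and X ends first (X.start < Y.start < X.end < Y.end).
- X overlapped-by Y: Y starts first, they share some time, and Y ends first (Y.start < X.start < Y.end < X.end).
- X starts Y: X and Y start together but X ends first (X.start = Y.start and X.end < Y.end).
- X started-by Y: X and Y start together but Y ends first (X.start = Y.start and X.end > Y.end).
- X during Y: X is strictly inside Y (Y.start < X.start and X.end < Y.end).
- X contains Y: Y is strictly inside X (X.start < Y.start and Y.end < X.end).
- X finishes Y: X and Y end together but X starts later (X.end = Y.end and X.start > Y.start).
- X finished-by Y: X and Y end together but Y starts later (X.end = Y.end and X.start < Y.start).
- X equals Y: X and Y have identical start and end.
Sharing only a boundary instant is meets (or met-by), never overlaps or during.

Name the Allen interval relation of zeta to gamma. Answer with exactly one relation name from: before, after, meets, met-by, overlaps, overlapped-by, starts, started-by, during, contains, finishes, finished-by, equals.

overlapped-by

zeta = [44, 59]; gamma = [16, 45].
Compare endpoints: zeta.start > gamma.start, zeta.start < gamma.end, zeta.end > gamma.start, zeta.end > gamma.end.
That pattern is 'overlapped-by'.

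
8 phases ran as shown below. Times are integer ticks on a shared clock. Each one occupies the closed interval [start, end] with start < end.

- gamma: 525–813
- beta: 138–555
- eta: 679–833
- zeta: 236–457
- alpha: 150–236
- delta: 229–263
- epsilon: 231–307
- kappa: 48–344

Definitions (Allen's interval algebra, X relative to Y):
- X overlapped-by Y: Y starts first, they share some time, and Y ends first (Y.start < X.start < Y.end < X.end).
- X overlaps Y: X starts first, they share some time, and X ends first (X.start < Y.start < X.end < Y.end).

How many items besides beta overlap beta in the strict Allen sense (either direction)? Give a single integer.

2

Target beta = [138, 555].
alpha [150, 236] → during → no.
delta [229, 263] → during → no.
epsilon [231, 307] → during → no.
eta [679, 833] → after → no.
gamma [525, 813] → overlapped-by → counts.
kappa [48, 344] → overlaps → counts.
zeta [236, 457] → during → no.
Total: 2.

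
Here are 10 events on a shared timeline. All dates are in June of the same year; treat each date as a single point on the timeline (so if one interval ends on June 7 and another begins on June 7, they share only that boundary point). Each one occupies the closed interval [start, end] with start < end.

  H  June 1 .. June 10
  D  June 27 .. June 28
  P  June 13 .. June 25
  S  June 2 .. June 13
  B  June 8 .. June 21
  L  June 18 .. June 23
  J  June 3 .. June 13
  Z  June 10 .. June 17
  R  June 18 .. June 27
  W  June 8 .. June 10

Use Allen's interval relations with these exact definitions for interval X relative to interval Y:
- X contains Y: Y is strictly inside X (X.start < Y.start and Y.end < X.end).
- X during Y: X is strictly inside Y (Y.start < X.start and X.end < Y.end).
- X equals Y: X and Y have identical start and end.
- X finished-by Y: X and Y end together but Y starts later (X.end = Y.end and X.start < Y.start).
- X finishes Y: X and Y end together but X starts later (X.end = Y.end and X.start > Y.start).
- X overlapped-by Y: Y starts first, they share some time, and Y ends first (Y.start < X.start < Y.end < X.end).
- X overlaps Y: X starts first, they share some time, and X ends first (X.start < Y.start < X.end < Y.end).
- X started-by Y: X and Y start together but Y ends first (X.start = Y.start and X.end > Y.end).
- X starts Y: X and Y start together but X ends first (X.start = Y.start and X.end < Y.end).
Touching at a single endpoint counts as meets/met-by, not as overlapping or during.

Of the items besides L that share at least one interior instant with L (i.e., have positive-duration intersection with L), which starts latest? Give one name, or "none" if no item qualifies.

R

Target L = [June 18, June 23].
B [June 8, June 21] → overlaps → candidate.
D [June 27, June 28] → after → excluded.
H [June 1, June 10] → before → excluded.
J [June 3, June 13] → before → excluded.
P [June 13, June 25] → contains → candidate.
R [June 18, June 27] → started-by → candidate.
S [June 2, June 13] → before → excluded.
W [June 8, June 10] → before → excluded.
Z [June 10, June 17] → before → excluded.
Among candidates, latest start is June 18 → R.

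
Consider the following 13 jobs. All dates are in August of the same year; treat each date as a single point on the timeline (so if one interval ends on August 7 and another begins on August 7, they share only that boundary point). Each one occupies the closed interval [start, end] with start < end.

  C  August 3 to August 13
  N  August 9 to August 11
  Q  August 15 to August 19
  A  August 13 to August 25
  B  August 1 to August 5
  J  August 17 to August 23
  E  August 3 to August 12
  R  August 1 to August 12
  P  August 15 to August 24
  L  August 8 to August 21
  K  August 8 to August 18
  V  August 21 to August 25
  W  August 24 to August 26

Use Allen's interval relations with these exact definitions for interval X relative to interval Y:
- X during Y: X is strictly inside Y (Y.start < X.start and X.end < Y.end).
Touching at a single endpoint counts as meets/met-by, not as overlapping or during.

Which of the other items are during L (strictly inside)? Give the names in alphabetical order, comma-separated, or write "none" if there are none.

Target L = [August 8, August 21].
A [August 13, August 25] → overlapped-by → no.
B [August 1, August 5] → before → no.
C [August 3, August 13] → overlaps → no.
E [August 3, August 12] → overlaps → no.
J [August 17, August 23] → overlapped-by → no.
K [August 8, August 18] → starts → no.
N [August 9, August 11] → during → yes.
P [August 15, August 24] → overlapped-by → no.
Q [August 15, August 19] → during → yes.
R [August 1, August 12] → overlaps → no.
V [August 21, August 25] → met-by → no.
W [August 24, August 26] → after → no.
Result: N, Q.

N, Q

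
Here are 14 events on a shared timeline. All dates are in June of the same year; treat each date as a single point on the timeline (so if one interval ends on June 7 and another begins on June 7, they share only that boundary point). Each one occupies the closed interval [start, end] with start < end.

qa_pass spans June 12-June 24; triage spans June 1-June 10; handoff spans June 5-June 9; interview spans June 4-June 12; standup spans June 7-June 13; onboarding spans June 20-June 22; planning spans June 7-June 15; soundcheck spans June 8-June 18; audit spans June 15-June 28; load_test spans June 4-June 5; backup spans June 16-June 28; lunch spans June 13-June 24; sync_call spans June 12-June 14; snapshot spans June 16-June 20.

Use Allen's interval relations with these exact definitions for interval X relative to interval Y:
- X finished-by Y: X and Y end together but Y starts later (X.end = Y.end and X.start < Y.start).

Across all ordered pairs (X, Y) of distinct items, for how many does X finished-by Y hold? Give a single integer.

Checking all 182 ordered pairs for relation 'finished-by'; matching pairs in alphabetical order:
(audit, backup): audit finished-by backup ✓
(qa_pass, lunch): qa_pass finished-by lunch ✓
Count: 2.

2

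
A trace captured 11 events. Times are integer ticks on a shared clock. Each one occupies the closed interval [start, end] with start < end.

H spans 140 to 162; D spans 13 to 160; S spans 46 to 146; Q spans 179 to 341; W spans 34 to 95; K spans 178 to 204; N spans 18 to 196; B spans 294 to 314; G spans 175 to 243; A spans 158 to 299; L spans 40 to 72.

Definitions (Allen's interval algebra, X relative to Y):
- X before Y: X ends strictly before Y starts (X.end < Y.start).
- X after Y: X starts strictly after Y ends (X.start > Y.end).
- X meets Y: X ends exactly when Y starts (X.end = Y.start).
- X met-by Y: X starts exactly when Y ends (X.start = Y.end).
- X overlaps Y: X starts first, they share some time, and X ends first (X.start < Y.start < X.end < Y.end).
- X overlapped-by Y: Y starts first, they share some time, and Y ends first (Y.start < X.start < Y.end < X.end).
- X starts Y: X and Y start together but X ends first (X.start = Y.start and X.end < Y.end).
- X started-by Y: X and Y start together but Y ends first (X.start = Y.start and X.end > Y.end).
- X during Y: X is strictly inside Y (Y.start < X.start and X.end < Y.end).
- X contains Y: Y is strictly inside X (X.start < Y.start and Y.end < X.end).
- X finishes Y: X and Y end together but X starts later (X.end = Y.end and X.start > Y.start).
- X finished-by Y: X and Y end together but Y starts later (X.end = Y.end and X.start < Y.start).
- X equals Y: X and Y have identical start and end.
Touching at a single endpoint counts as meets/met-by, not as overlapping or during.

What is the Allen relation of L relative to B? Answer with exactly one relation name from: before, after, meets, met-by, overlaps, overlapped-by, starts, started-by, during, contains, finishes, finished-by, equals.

before

L = [40, 72]; B = [294, 314].
Compare endpoints: L.start < B.start, L.start < B.end, L.end < B.start, L.end < B.end.
That pattern is 'before'.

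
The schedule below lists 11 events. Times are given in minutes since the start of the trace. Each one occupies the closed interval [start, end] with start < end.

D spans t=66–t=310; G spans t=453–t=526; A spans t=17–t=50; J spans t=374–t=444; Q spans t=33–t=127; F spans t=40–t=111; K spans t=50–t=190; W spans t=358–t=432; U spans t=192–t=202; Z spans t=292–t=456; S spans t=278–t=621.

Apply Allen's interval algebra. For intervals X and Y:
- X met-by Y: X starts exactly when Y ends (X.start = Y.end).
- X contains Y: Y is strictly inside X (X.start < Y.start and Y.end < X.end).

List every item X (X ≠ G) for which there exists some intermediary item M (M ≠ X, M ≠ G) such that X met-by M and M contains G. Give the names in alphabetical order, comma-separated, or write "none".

none

Target G = [t=453, t=526].
Intermediaries M with M contains G: S.
Via S — items with X met-by S: none.
Union: none.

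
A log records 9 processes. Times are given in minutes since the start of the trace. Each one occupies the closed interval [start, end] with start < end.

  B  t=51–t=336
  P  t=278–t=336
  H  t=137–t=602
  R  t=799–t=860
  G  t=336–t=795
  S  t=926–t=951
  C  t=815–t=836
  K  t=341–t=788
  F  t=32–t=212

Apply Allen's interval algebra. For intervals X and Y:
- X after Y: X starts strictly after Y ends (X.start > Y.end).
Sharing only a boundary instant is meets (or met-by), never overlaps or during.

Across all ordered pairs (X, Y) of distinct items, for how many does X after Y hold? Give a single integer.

Checking all 72 ordered pairs for relation 'after'; matching pairs in alphabetical order:
(C, B): C after B ✓
(C, F): C after F ✓
(C, G): C after G ✓
(C, H): C after H ✓
(C, K): C after K ✓
(C, P): C after P ✓
(G, F): G after F ✓
(K, B): K after B ✓
(K, F): K after F ✓
(K, P): K after P ✓
(P, F): P after F ✓
(R, B): R after B ✓
(R, F): R after F ✓
(R, G): R after G ✓
(R, H): R after H ✓
(R, K): R after K ✓
(R, P): R after P ✓
(S, B): S after B ✓
(S, C): S after C ✓
(S, F): S after F ✓
(S, G): S after G ✓
(S, H): S after H ✓
(S, K): S after K ✓
(S, P): S after P ✓
... plus 1 further pairs not listed.
Count: 25.

25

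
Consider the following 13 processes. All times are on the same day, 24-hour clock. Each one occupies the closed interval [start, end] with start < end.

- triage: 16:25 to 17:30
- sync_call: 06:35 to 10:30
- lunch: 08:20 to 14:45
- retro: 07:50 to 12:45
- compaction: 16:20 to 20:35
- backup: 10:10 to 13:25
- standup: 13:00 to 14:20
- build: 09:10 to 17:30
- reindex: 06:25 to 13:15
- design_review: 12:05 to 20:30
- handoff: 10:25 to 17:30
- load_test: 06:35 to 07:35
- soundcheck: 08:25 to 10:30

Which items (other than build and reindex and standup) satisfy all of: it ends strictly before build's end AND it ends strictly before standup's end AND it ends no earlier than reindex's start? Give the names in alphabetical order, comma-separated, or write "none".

Conditions: its end is strictly before build's end (X.end < 17:30) AND its end is strictly before standup's end (X.end < 14:20) AND its end is no earlier than reindex's start (X.end >= 06:25).
backup: end 13:25 < 17:30? ✓; end 13:25 < 14:20? ✓; end 13:25 >= 06:25? ✓ → yes.
compaction: end 20:35 < 17:30? ✗; end 20:35 < 14:20? ✗; end 20:35 >= 06:25? ✓ → no.
design_review: end 20:30 < 17:30? ✗; end 20:30 < 14:20? ✗; end 20:30 >= 06:25? ✓ → no.
handoff: end 17:30 < 17:30? ✗; end 17:30 < 14:20? ✗; end 17:30 >= 06:25? ✓ → no.
load_test: end 07:35 < 17:30? ✓; end 07:35 < 14:20? ✓; end 07:35 >= 06:25? ✓ → yes.
lunch: end 14:45 < 17:30? ✓; end 14:45 < 14:20? ✗; end 14:45 >= 06:25? ✓ → no.
retro: end 12:45 < 17:30? ✓; end 12:45 < 14:20? ✓; end 12:45 >= 06:25? ✓ → yes.
soundcheck: end 10:30 < 17:30? ✓; end 10:30 < 14:20? ✓; end 10:30 >= 06:25? ✓ → yes.
sync_call: end 10:30 < 17:30? ✓; end 10:30 < 14:20? ✓; end 10:30 >= 06:25? ✓ → yes.
triage: end 17:30 < 17:30? ✗; end 17:30 < 14:20? ✗; end 17:30 >= 06:25? ✓ → no.
Result: backup, load_test, retro, soundcheck, sync_call.

backup, load_test, retro, soundcheck, sync_call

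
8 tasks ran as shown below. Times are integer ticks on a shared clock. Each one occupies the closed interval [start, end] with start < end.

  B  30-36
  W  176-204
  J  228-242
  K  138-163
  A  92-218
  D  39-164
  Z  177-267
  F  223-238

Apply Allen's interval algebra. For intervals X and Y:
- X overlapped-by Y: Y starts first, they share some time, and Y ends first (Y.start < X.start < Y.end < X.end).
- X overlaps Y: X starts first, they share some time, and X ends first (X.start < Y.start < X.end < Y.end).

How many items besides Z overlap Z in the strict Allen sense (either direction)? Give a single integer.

Target Z = [177, 267].
A [92, 218] → overlaps → counts.
B [30, 36] → before → no.
D [39, 164] → before → no.
F [223, 238] → during → no.
J [228, 242] → during → no.
K [138, 163] → before → no.
W [176, 204] → overlaps → counts.
Total: 2.

2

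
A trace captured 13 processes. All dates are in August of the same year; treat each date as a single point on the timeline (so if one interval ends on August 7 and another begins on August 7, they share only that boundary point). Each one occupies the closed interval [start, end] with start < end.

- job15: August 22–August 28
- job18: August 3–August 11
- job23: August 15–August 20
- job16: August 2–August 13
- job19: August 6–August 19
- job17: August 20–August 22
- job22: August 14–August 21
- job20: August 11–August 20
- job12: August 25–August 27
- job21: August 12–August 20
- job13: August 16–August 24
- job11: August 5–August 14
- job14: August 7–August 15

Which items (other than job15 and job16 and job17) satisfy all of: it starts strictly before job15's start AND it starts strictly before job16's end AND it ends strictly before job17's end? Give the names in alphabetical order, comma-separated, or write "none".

Conditions: its start is strictly before job15's start (X.start < August 22) AND its start is strictly before job16's end (X.start < August 13) AND its end is strictly before job17's end (X.end < August 22).
job11: start August 5 < August 22? ✓; start August 5 < August 13? ✓; end August 14 < August 22? ✓ → yes.
job12: start August 25 < August 22? ✗; start August 25 < August 13? ✗; end August 27 < August 22? ✗ → no.
job13: start August 16 < August 22? ✓; start August 16 < August 13? ✗; end August 24 < August 22? ✗ → no.
job14: start August 7 < August 22? ✓; start August 7 < August 13? ✓; end August 15 < August 22? ✓ → yes.
job18: start August 3 < August 22? ✓; start August 3 < August 13? ✓; end August 11 < August 22? ✓ → yes.
job19: start August 6 < August 22? ✓; start August 6 < August 13? ✓; end August 19 < August 22? ✓ → yes.
job20: start August 11 < August 22? ✓; start August 11 < August 13? ✓; end August 20 < August 22? ✓ → yes.
job21: start August 12 < August 22? ✓; start August 12 < August 13? ✓; end August 20 < August 22? ✓ → yes.
job22: start August 14 < August 22? ✓; start August 14 < August 13? ✗; end August 21 < August 22? ✓ → no.
job23: start August 15 < August 22? ✓; start August 15 < August 13? ✗; end August 20 < August 22? ✓ → no.
Result: job11, job14, job18, job19, job20, job21.

job11, job14, job18, job19, job20, job21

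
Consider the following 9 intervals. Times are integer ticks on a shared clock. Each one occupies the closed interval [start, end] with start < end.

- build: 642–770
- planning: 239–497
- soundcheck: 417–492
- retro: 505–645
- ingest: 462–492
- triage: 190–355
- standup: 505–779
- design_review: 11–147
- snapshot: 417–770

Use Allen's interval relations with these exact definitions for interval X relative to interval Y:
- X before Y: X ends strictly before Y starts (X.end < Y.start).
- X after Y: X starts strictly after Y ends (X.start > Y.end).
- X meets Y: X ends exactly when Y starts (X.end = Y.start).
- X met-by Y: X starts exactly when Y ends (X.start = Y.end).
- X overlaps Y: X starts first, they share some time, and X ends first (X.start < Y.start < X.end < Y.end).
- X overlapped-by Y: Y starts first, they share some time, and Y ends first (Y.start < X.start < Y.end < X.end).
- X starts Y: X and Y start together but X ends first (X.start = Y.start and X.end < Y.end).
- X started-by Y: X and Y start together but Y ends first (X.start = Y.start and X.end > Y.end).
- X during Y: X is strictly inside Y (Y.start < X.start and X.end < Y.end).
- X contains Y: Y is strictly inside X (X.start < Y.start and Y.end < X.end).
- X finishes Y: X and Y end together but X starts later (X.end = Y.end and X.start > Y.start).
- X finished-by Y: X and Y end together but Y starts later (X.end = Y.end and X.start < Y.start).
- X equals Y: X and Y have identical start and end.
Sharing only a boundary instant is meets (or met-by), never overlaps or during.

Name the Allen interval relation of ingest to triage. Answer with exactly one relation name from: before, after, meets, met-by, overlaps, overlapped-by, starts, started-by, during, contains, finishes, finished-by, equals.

after

ingest = [462, 492]; triage = [190, 355].
Compare endpoints: ingest.start > triage.start, ingest.start > triage.end, ingest.end > triage.start, ingest.end > triage.end.
That pattern is 'after'.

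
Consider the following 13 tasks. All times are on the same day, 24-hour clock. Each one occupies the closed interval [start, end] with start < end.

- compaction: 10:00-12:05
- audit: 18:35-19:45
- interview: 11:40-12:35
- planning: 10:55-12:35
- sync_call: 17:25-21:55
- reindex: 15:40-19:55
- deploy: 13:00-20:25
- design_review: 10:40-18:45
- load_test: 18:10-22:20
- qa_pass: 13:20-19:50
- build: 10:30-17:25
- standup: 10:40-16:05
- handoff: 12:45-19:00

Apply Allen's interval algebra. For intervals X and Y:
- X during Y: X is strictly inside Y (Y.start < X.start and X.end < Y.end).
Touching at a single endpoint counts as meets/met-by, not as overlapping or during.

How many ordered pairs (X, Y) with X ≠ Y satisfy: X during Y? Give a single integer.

Checking all 156 ordered pairs for relation 'during'; matching pairs in alphabetical order:
(audit, deploy): audit during deploy ✓
(audit, load_test): audit during load_test ✓
(audit, qa_pass): audit during qa_pass ✓
(audit, reindex): audit during reindex ✓
(audit, sync_call): audit during sync_call ✓
(interview, build): interview during build ✓
(interview, design_review): interview during design_review ✓
(interview, standup): interview during standup ✓
(planning, build): planning during build ✓
(planning, design_review): planning during design_review ✓
(planning, standup): planning during standup ✓
(qa_pass, deploy): qa_pass during deploy ✓
(reindex, deploy): reindex during deploy ✓
(standup, build): standup during build ✓
Count: 14.

14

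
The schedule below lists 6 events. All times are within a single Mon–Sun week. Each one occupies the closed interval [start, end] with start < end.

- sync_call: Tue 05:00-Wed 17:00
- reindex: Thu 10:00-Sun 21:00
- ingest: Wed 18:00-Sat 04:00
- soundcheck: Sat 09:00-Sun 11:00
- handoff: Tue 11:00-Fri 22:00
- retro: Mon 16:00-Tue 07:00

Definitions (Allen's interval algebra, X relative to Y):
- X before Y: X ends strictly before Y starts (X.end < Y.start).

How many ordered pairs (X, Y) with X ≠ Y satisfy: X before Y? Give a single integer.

9

Checking all 30 ordered pairs for relation 'before'; matching pairs in alphabetical order:
(handoff, soundcheck): handoff before soundcheck ✓
(ingest, soundcheck): ingest before soundcheck ✓
(retro, handoff): retro before handoff ✓
(retro, ingest): retro before ingest ✓
(retro, reindex): retro before reindex ✓
(retro, soundcheck): retro before soundcheck ✓
(sync_call, ingest): sync_call before ingest ✓
(sync_call, reindex): sync_call before reindex ✓
(sync_call, soundcheck): sync_call before soundcheck ✓
Count: 9.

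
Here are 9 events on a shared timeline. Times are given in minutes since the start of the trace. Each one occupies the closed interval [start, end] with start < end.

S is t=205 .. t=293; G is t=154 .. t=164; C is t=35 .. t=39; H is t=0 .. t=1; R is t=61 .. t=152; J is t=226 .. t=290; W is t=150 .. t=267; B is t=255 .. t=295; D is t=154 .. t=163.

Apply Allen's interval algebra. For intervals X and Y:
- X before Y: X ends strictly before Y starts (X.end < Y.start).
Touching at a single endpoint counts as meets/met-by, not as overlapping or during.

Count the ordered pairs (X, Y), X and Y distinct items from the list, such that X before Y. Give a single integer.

Checking all 72 ordered pairs for relation 'before'; matching pairs in alphabetical order:
(C, B): C before B ✓
(C, D): C before D ✓
(C, G): C before G ✓
(C, J): C before J ✓
(C, R): C before R ✓
(C, S): C before S ✓
(C, W): C before W ✓
(D, B): D before B ✓
(D, J): D before J ✓
(D, S): D before S ✓
(G, B): G before B ✓
(G, J): G before J ✓
(G, S): G before S ✓
(H, B): H before B ✓
(H, C): H before C ✓
(H, D): H before D ✓
(H, G): H before G ✓
(H, J): H before J ✓
(H, R): H before R ✓
(H, S): H before S ✓
(H, W): H before W ✓
(R, B): R before B ✓
(R, D): R before D ✓
(R, G): R before G ✓
... plus 2 further pairs not listed.
Count: 26.

26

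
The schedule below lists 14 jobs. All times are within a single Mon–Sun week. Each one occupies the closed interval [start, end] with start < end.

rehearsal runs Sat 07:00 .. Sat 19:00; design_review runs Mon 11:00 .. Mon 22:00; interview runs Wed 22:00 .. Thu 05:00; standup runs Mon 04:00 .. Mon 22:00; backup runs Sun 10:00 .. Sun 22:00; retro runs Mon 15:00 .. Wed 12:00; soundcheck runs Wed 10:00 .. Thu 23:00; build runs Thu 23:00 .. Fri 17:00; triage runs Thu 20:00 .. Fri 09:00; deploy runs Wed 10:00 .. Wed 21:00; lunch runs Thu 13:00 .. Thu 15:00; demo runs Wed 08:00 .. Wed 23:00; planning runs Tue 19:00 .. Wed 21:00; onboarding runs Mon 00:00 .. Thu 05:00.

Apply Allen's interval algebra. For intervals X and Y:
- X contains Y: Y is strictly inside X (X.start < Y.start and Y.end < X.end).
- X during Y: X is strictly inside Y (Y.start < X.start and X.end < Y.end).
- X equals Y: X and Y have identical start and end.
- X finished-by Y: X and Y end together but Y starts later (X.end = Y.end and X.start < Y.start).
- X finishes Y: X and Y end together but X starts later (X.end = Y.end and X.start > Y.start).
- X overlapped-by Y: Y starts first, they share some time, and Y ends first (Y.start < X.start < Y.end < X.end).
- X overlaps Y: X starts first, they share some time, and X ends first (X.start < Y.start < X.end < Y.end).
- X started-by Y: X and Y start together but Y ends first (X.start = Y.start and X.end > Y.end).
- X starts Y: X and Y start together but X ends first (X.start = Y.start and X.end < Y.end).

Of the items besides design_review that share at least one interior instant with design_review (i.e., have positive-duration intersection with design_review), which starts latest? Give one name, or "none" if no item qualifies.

retro

Target design_review = [Mon 11:00, Mon 22:00].
backup [Sun 10:00, Sun 22:00] → after → excluded.
build [Thu 23:00, Fri 17:00] → after → excluded.
demo [Wed 08:00, Wed 23:00] → after → excluded.
deploy [Wed 10:00, Wed 21:00] → after → excluded.
interview [Wed 22:00, Thu 05:00] → after → excluded.
lunch [Thu 13:00, Thu 15:00] → after → excluded.
onboarding [Mon 00:00, Thu 05:00] → contains → candidate.
planning [Tue 19:00, Wed 21:00] → after → excluded.
rehearsal [Sat 07:00, Sat 19:00] → after → excluded.
retro [Mon 15:00, Wed 12:00] → overlapped-by → candidate.
soundcheck [Wed 10:00, Thu 23:00] → after → excluded.
standup [Mon 04:00, Mon 22:00] → finished-by → candidate.
triage [Thu 20:00, Fri 09:00] → after → excluded.
Among candidates, latest start is Mon 15:00 → retro.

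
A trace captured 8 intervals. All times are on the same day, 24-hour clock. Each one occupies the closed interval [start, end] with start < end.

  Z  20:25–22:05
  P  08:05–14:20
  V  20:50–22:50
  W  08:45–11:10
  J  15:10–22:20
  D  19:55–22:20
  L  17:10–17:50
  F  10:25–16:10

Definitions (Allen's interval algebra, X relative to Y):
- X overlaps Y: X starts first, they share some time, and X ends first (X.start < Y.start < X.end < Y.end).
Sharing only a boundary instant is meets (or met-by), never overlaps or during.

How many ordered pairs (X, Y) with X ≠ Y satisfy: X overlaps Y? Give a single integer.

6

Checking all 56 ordered pairs for relation 'overlaps'; matching pairs in alphabetical order:
(D, V): D overlaps V ✓
(F, J): F overlaps J ✓
(J, V): J overlaps V ✓
(P, F): P overlaps F ✓
(W, F): W overlaps F ✓
(Z, V): Z overlaps V ✓
Count: 6.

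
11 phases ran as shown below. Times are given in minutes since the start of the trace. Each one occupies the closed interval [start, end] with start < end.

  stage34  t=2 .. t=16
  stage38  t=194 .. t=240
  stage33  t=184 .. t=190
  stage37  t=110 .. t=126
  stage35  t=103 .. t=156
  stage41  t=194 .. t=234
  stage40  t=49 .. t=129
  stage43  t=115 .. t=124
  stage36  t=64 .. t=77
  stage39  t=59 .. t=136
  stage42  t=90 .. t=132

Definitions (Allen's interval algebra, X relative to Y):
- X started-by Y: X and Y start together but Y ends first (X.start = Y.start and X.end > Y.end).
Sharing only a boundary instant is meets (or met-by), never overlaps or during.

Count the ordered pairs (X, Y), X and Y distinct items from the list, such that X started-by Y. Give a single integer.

1

Checking all 110 ordered pairs for relation 'started-by'; matching pairs in alphabetical order:
(stage38, stage41): stage38 started-by stage41 ✓
Count: 1.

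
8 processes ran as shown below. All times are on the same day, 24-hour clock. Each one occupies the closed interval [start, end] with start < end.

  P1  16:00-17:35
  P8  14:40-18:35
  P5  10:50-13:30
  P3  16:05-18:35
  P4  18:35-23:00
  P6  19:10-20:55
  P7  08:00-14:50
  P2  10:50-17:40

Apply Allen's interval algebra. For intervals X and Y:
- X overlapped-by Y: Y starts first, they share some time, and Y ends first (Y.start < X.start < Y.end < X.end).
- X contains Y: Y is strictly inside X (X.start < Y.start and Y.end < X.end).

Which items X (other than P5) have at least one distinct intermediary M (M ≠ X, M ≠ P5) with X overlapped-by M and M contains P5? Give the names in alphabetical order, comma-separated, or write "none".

P2, P8

Target P5 = [10:50, 13:30].
Intermediaries M with M contains P5: P7.
Via P7 — items with X overlapped-by P7: P2, P8.
Union: P2, P8.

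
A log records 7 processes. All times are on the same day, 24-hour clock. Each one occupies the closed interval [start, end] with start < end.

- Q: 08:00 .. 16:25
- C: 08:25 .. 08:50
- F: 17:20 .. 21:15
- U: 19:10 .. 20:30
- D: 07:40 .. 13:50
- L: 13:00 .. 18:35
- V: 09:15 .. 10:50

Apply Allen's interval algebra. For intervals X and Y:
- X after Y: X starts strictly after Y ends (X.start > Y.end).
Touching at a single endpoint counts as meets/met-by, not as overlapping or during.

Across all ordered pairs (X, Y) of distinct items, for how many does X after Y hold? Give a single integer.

Checking all 42 ordered pairs for relation 'after'; matching pairs in alphabetical order:
(F, C): F after C ✓
(F, D): F after D ✓
(F, Q): F after Q ✓
(F, V): F after V ✓
(L, C): L after C ✓
(L, V): L after V ✓
(U, C): U after C ✓
(U, D): U after D ✓
(U, L): U after L ✓
(U, Q): U after Q ✓
(U, V): U after V ✓
(V, C): V after C ✓
Count: 12.

12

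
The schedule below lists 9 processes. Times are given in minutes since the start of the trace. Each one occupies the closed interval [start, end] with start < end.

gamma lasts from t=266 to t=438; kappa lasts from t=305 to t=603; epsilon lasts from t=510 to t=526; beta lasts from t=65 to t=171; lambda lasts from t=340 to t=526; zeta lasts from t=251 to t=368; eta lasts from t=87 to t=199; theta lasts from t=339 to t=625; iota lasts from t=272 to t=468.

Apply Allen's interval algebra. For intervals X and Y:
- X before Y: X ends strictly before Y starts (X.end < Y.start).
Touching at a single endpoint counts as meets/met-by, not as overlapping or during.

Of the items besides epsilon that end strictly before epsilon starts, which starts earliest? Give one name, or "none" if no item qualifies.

beta

Target epsilon = [t=510, t=526].
beta [t=65, t=171] → before → candidate.
eta [t=87, t=199] → before → candidate.
gamma [t=266, t=438] → before → candidate.
iota [t=272, t=468] → before → candidate.
kappa [t=305, t=603] → contains → excluded.
lambda [t=340, t=526] → finished-by → excluded.
theta [t=339, t=625] → contains → excluded.
zeta [t=251, t=368] → before → candidate.
Among candidates, earliest start is t=65 → beta.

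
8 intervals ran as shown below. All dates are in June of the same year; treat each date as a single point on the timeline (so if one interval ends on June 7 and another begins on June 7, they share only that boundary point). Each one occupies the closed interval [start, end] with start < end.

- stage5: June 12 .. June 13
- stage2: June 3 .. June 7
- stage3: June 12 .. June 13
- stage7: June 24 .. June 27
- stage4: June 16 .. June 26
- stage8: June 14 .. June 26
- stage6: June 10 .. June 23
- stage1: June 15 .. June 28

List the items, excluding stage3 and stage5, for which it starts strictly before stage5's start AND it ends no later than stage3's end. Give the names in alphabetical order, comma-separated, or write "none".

stage2

Conditions: its start is strictly before stage5's start (X.start < June 12) AND its end is no later than stage3's end (X.end <= June 13).
stage1: start June 15 < June 12? ✗; end June 28 <= June 13? ✗ → no.
stage2: start June 3 < June 12? ✓; end June 7 <= June 13? ✓ → yes.
stage4: start June 16 < June 12? ✗; end June 26 <= June 13? ✗ → no.
stage6: start June 10 < June 12? ✓; end June 23 <= June 13? ✗ → no.
stage7: start June 24 < June 12? ✗; end June 27 <= June 13? ✗ → no.
stage8: start June 14 < June 12? ✗; end June 26 <= June 13? ✗ → no.
Result: stage2.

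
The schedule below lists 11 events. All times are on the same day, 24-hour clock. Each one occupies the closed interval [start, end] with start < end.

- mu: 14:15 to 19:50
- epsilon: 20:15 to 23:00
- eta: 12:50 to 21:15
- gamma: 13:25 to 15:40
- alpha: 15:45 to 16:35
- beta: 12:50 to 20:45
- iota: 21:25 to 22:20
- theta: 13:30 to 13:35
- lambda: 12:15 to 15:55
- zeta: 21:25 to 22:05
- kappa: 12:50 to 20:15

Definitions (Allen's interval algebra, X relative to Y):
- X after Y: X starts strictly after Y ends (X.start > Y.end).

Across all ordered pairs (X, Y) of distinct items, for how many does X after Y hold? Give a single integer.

Checking all 110 ordered pairs for relation 'after'; matching pairs in alphabetical order:
(alpha, gamma): alpha after gamma ✓
(alpha, theta): alpha after theta ✓
(epsilon, alpha): epsilon after alpha ✓
(epsilon, gamma): epsilon after gamma ✓
(epsilon, lambda): epsilon after lambda ✓
(epsilon, mu): epsilon after mu ✓
(epsilon, theta): epsilon after theta ✓
(iota, alpha): iota after alpha ✓
(iota, beta): iota after beta ✓
(iota, eta): iota after eta ✓
(iota, gamma): iota after gamma ✓
(iota, kappa): iota after kappa ✓
(iota, lambda): iota after lambda ✓
(iota, mu): iota after mu ✓
(iota, theta): iota after theta ✓
(mu, theta): mu after theta ✓
(zeta, alpha): zeta after alpha ✓
(zeta, beta): zeta after beta ✓
(zeta, eta): zeta after eta ✓
(zeta, gamma): zeta after gamma ✓
(zeta, kappa): zeta after kappa ✓
(zeta, lambda): zeta after lambda ✓
(zeta, mu): zeta after mu ✓
(zeta, theta): zeta after theta ✓
Count: 24.

24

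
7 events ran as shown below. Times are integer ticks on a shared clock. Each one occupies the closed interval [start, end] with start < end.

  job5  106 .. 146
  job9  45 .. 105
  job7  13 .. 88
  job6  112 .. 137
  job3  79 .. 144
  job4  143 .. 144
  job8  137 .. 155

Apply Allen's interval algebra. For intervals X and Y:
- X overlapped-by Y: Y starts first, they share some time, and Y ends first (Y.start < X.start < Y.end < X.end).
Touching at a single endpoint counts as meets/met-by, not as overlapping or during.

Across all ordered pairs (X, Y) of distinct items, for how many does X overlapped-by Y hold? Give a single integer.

6

Checking all 42 ordered pairs for relation 'overlapped-by'; matching pairs in alphabetical order:
(job3, job7): job3 overlapped-by job7 ✓
(job3, job9): job3 overlapped-by job9 ✓
(job5, job3): job5 overlapped-by job3 ✓
(job8, job3): job8 overlapped-by job3 ✓
(job8, job5): job8 overlapped-by job5 ✓
(job9, job7): job9 overlapped-by job7 ✓
Count: 6.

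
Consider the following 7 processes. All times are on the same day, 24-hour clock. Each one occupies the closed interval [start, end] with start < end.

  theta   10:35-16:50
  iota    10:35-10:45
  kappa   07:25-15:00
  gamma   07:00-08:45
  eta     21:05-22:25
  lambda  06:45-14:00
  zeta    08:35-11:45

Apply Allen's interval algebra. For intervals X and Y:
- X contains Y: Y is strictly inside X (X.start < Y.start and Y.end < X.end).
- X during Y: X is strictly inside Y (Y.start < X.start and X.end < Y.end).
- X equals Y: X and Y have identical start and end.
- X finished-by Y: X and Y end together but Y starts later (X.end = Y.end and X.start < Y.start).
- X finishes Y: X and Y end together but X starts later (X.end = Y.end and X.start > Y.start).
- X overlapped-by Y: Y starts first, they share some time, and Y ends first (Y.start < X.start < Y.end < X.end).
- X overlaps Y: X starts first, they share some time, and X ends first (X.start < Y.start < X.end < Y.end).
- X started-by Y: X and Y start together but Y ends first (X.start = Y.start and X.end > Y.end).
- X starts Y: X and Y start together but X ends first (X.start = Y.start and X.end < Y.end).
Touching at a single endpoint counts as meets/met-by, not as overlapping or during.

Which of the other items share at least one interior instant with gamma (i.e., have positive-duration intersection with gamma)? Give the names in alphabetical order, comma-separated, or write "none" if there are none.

kappa, lambda, zeta

Target gamma = [07:00, 08:45].
eta [21:05, 22:25] → after → no.
iota [10:35, 10:45] → after → no.
kappa [07:25, 15:00] → overlapped-by → yes.
lambda [06:45, 14:00] → contains → yes.
theta [10:35, 16:50] → after → no.
zeta [08:35, 11:45] → overlapped-by → yes.
Result: kappa, lambda, zeta.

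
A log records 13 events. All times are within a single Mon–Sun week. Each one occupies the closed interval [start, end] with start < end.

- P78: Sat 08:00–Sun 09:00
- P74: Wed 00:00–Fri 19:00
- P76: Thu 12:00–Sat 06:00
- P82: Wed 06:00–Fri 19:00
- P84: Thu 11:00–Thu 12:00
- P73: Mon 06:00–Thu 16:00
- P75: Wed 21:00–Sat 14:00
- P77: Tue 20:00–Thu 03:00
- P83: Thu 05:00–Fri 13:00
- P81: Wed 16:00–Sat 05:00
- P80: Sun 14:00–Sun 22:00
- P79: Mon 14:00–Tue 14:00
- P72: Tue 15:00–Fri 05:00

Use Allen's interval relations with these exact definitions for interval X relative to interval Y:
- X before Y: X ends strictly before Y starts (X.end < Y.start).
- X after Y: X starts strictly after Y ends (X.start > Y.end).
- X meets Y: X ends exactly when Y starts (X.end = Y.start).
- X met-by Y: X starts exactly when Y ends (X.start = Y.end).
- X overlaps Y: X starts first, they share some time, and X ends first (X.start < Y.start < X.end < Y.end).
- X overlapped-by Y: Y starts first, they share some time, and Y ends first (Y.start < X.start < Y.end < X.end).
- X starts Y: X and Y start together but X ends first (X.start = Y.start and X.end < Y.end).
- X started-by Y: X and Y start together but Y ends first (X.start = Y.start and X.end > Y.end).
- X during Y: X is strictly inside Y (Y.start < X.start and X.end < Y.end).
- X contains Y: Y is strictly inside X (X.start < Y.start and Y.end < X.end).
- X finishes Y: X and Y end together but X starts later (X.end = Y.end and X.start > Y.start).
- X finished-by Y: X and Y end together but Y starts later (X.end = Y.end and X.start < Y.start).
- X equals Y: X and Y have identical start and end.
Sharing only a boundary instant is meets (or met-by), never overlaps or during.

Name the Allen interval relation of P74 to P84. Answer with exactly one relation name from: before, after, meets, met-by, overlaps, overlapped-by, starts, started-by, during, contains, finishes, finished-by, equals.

contains

P74 = [Wed 00:00, Fri 19:00]; P84 = [Thu 11:00, Thu 12:00].
Compare endpoints: P74.start < P84.start, P74.start < P84.end, P74.end > P84.start, P74.end > P84.end.
That pattern is 'contains'.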